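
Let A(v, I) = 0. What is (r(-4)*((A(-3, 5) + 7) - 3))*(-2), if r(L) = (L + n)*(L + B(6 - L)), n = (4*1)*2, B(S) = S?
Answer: -192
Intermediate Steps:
n = 8 (n = 4*2 = 8)
r(L) = 48 + 6*L (r(L) = (L + 8)*(L + (6 - L)) = (8 + L)*6 = 48 + 6*L)
(r(-4)*((A(-3, 5) + 7) - 3))*(-2) = ((48 + 6*(-4))*((0 + 7) - 3))*(-2) = ((48 - 24)*(7 - 3))*(-2) = (24*4)*(-2) = 96*(-2) = -192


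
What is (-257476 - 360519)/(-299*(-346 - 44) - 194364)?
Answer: 617995/77754 ≈ 7.9481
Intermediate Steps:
(-257476 - 360519)/(-299*(-346 - 44) - 194364) = -617995/(-299*(-390) - 194364) = -617995/(116610 - 194364) = -617995/(-77754) = -617995*(-1/77754) = 617995/77754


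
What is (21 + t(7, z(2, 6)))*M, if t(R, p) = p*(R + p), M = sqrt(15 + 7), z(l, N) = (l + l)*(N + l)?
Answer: 1269*sqrt(22) ≈ 5952.1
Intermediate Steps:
z(l, N) = 2*l*(N + l) (z(l, N) = (2*l)*(N + l) = 2*l*(N + l))
M = sqrt(22) ≈ 4.6904
(21 + t(7, z(2, 6)))*M = (21 + (2*2*(6 + 2))*(7 + 2*2*(6 + 2)))*sqrt(22) = (21 + (2*2*8)*(7 + 2*2*8))*sqrt(22) = (21 + 32*(7 + 32))*sqrt(22) = (21 + 32*39)*sqrt(22) = (21 + 1248)*sqrt(22) = 1269*sqrt(22)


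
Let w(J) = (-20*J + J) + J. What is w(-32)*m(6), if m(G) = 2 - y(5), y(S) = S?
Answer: -1728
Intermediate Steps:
w(J) = -18*J (w(J) = -19*J + J = -18*J)
m(G) = -3 (m(G) = 2 - 1*5 = 2 - 5 = -3)
w(-32)*m(6) = -18*(-32)*(-3) = 576*(-3) = -1728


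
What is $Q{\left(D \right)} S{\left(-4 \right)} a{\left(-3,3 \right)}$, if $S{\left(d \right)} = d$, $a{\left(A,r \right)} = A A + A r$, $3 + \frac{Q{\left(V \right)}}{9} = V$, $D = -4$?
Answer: $0$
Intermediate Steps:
$Q{\left(V \right)} = -27 + 9 V$
$a{\left(A,r \right)} = A^{2} + A r$
$Q{\left(D \right)} S{\left(-4 \right)} a{\left(-3,3 \right)} = \left(-27 + 9 \left(-4\right)\right) \left(-4\right) \left(- 3 \left(-3 + 3\right)\right) = \left(-27 - 36\right) \left(-4\right) \left(\left(-3\right) 0\right) = \left(-63\right) \left(-4\right) 0 = 252 \cdot 0 = 0$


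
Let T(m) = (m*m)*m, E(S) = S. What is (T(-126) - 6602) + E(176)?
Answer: -2006802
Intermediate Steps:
T(m) = m³ (T(m) = m²*m = m³)
(T(-126) - 6602) + E(176) = ((-126)³ - 6602) + 176 = (-2000376 - 6602) + 176 = -2006978 + 176 = -2006802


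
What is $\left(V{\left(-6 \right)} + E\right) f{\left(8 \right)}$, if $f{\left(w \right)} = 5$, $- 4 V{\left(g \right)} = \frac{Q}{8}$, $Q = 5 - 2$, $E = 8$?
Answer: $\frac{1265}{32} \approx 39.531$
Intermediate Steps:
$Q = 3$
$V{\left(g \right)} = - \frac{3}{32}$ ($V{\left(g \right)} = - \frac{3 \cdot \frac{1}{8}}{4} = \left(- \frac{1}{4}\right) \frac{3}{8} = - \frac{3}{32}$)
$\left(V{\left(-6 \right)} + E\right) f{\left(8 \right)} = \left(- \frac{3}{32} + 8\right) 5 = \frac{253}{32} \cdot 5 = \frac{1265}{32}$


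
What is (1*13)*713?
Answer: 9269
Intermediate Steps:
(1*13)*713 = 13*713 = 9269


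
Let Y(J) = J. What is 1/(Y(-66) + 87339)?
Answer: 1/87273 ≈ 1.1458e-5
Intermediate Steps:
1/(Y(-66) + 87339) = 1/(-66 + 87339) = 1/87273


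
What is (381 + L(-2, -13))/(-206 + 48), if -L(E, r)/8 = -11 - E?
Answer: -453/158 ≈ -2.8671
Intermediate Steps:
L(E, r) = 88 + 8*E (L(E, r) = -8*(-11 - E) = 88 + 8*E)
(381 + L(-2, -13))/(-206 + 48) = (381 + (88 + 8*(-2)))/(-206 + 48) = (381 + (88 - 16))/(-158) = (381 + 72)*(-1/158) = 453*(-1/158) = -453/158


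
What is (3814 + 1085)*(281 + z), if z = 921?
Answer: 5888598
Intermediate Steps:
(3814 + 1085)*(281 + z) = (3814 + 1085)*(281 + 921) = 4899*1202 = 5888598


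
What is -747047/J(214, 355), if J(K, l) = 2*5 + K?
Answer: -106721/32 ≈ -3335.0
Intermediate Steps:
J(K, l) = 10 + K
-747047/J(214, 355) = -747047/(10 + 214) = -747047/224 = -747047*1/224 = -106721/32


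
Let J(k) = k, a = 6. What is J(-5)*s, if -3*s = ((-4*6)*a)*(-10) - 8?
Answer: 7160/3 ≈ 2386.7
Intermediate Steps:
s = -1432/3 (s = -((-4*6*6)*(-10) - 8)/3 = -(-24*6*(-10) - 8)/3 = -(-144*(-10) - 8)/3 = -(1440 - 8)/3 = -1/3*1432 = -1432/3 ≈ -477.33)
J(-5)*s = -5*(-1432/3) = 7160/3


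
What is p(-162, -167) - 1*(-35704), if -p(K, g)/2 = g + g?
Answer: 36372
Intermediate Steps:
p(K, g) = -4*g (p(K, g) = -2*(g + g) = -4*g)
p(-162, -167) - 1*(-35704) = -4*(-167) - 1*(-35704) = 668 + 35704 = 36372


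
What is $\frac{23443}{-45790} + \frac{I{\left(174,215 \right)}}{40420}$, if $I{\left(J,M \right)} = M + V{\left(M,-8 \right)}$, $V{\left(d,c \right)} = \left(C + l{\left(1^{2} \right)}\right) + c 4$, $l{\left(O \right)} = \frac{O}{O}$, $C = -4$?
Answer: $- \frac{46966193}{92541590} \approx -0.50751$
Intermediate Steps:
$l{\left(O \right)} = 1$
$V{\left(d,c \right)} = -3 + 4 c$ ($V{\left(d,c \right)} = \left(-4 + 1\right) + c 4 = -3 + 4 c$)
$I{\left(J,M \right)} = -35 + M$ ($I{\left(J,M \right)} = M + \left(-3 + 4 \left(-8\right)\right) = M - 35 = -35 + M$)
$\frac{23443}{-45790} + \frac{I{\left(174,215 \right)}}{40420} = \frac{23443}{-45790} + \frac{-35 + 215}{40420} = 23443 \left(- \frac{1}{45790}\right) + 180 \cdot \frac{1}{40420} = - \frac{23443}{45790} + \frac{9}{2021} = - \frac{46966193}{92541590}$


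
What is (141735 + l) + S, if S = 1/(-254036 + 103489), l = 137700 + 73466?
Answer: 53128186846/150547 ≈ 3.5290e+5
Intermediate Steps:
l = 211166
S = -1/150547 (S = 1/(-150547) = -1/150547 ≈ -6.6424e-6)
(141735 + l) + S = (141735 + 211166) - 1/150547 = 352901 - 1/150547 = 53128186846/150547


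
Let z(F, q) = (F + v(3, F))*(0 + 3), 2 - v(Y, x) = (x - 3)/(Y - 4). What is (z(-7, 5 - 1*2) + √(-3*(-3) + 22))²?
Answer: (-45 + √31)² ≈ 1554.9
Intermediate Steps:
v(Y, x) = 2 - (-3 + x)/(-4 + Y) (v(Y, x) = 2 - (x - 3)/(Y - 4) = 2 - (-3 + x)/(-4 + Y))
z(F, q) = -3 + 6*F (z(F, q) = (F + (-5 - F + 2*3)/(-4 + 3))*(0 + 3) = (F + (-5 - F + 6)/(-1))*3 = (F - (1 - F))*3 = (F + (-1 + F))*3 = (-1 + 2*F)*3 = -3 + 6*F)
(z(-7, 5 - 1*2) + √(-3*(-3) + 22))² = ((-3 + 6*(-7)) + √(-3*(-3) + 22))² = ((-3 - 42) + √(9 + 22))² = (-45 + √31)²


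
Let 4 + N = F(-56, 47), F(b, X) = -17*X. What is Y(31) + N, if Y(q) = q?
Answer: -772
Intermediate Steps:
N = -803 (N = -4 - 17*47 = -4 - 799 = -803)
Y(31) + N = 31 - 803 = -772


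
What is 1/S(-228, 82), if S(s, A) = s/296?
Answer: -74/57 ≈ -1.2982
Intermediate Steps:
S(s, A) = s/296 (S(s, A) = s*(1/296) = s/296)
1/S(-228, 82) = 1/((1/296)*(-228)) = 1/(-57/74) = -74/57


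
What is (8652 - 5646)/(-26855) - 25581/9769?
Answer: -716343369/262346495 ≈ -2.7305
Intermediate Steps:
(8652 - 5646)/(-26855) - 25581/9769 = 3006*(-1/26855) - 25581*1/9769 = -3006/26855 - 25581/9769 = -716343369/262346495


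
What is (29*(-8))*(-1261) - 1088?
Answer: 291464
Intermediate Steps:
(29*(-8))*(-1261) - 1088 = -232*(-1261) - 1088 = 292552 - 1088 = 291464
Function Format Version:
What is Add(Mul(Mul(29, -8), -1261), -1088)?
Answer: 291464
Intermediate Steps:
Add(Mul(Mul(29, -8), -1261), -1088) = Add(Mul(-232, -1261), -1088) = Add(292552, -1088) = 291464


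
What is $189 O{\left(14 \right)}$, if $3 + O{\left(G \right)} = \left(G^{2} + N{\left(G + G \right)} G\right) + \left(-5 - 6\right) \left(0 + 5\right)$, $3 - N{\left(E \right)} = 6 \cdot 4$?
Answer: $-29484$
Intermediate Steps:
$N{\left(E \right)} = -21$ ($N{\left(E \right)} = 3 - 6 \cdot 4 = 3 - 24 = -21$)
$O{\left(G \right)} = -58 + G^{2} - 21 G$ ($O{\left(G \right)} = -3 + \left(\left(G^{2} - 21 G\right) + \left(-5 - 6\right) \left(0 + 5\right)\right) = -3 - \left(55 - G^{2} + 21 G\right) = -58 + G^{2} - 21 G$)
$189 O{\left(14 \right)} = 189 \left(-58 + 14^{2} - 294\right) = 189 \left(-58 + 196 - 294\right) = 189 \left(-156\right) = -29484$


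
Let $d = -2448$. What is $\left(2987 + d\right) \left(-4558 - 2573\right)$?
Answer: $-3843609$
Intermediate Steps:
$\left(2987 + d\right) \left(-4558 - 2573\right) = \left(2987 - 2448\right) \left(-4558 - 2573\right) = 539 \left(-7131\right) = -3843609$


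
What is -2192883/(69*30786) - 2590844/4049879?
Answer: -684974748793/409661460366 ≈ -1.6721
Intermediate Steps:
-2192883/(69*30786) - 2590844/4049879 = -2192883/2124234 - 2590844*1/4049879 = -2192883*1/2124234 - 2590844/4049879 = -104423/101154 - 2590844/4049879 = -684974748793/409661460366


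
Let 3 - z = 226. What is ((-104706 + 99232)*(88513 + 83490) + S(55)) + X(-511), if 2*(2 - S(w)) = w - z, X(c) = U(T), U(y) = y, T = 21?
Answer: -941544538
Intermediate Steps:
z = -223 (z = 3 - 1*226 = 3 - 226 = -223)
X(c) = 21
S(w) = -219/2 - w/2 (S(w) = 2 - (w - 1*(-223))/2 = 2 - (w + 223)/2 = 2 - (223 + w)/2 = 2 + (-223/2 - w/2) = -219/2 - w/2)
((-104706 + 99232)*(88513 + 83490) + S(55)) + X(-511) = ((-104706 + 99232)*(88513 + 83490) + (-219/2 - ½*55)) + 21 = (-5474*172003 + (-219/2 - 55/2)) + 21 = (-941544422 - 137) + 21 = -941544559 + 21 = -941544538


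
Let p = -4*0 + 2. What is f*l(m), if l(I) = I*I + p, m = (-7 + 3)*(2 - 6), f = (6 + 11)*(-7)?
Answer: -30702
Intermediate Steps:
p = 2 (p = 0 + 2 = 2)
f = -119 (f = 17*(-7) = -119)
m = 16 (m = -4*(-4) = 16)
l(I) = 2 + I² (l(I) = I*I + 2 = I² + 2 = 2 + I²)
f*l(m) = -119*(2 + 16²) = -119*(2 + 256) = -119*258 = -30702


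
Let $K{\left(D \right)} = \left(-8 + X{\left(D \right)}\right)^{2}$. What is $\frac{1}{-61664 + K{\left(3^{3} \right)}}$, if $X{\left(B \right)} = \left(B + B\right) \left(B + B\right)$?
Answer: $\frac{1}{8394800} \approx 1.1912 \cdot 10^{-7}$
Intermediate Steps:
$X{\left(B \right)} = 4 B^{2}$ ($X{\left(B \right)} = 2 B 2 B = 4 B^{2}$)
$K{\left(D \right)} = \left(-8 + 4 D^{2}\right)^{2}$
$\frac{1}{-61664 + K{\left(3^{3} \right)}} = \frac{1}{-61664 + 16 \left(-2 + \left(3^{3}\right)^{2}\right)^{2}} = \frac{1}{-61664 + 16 \left(-2 + 27^{2}\right)^{2}} = \frac{1}{-61664 + 16 \left(-2 + 729\right)^{2}} = \frac{1}{-61664 + 16 \cdot 727^{2}} = \frac{1}{-61664 + 16 \cdot 528529} = \frac{1}{-61664 + 8456464} = \frac{1}{8394800}$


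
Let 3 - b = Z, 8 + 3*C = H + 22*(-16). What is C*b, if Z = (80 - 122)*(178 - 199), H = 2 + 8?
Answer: 102550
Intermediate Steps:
H = 10
C = -350/3 (C = -8/3 + (10 + 22*(-16))/3 = -8/3 + (10 - 352)/3 = -8/3 + (1/3)*(-342) = -8/3 - 114 = -350/3 ≈ -116.67)
Z = 882 (Z = -42*(-21) = 882)
b = -879 (b = 3 - 1*882 = 3 - 882 = -879)
C*b = -350/3*(-879) = 102550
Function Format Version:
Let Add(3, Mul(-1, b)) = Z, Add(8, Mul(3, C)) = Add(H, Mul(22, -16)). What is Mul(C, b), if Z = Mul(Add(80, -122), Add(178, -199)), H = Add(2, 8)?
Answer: 102550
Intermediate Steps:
H = 10
C = Rational(-350, 3) (C = Add(Rational(-8, 3), Mul(Rational(1, 3), Add(10, Mul(22, -16)))) = Add(Rational(-8, 3), Mul(Rational(1, 3), Add(10, -352))) = Add(Rational(-8, 3), Mul(Rational(1, 3), -342)) = Add(Rational(-8, 3), -114) = Rational(-350, 3) ≈ -116.67)
Z = 882 (Z = Mul(-42, -21) = 882)
b = -879 (b = Add(3, Mul(-1, 882)) = Add(3, -882) = -879)
Mul(C, b) = Mul(Rational(-350, 3), -879) = 102550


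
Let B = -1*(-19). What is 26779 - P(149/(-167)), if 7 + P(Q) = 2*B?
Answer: 26748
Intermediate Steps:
B = 19
P(Q) = 31 (P(Q) = -7 + 2*19 = -7 + 38 = 31)
26779 - P(149/(-167)) = 26779 - 1*31 = 26779 - 31 = 26748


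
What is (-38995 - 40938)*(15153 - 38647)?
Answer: 1877945902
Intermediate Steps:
(-38995 - 40938)*(15153 - 38647) = -79933*(-23494) = 1877945902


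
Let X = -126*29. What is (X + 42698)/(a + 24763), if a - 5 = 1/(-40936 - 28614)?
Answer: 2715510200/1722614399 ≈ 1.5764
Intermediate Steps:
a = 347749/69550 (a = 5 + 1/(-40936 - 28614) = 5 + 1/(-69550) = 5 - 1/69550 = 347749/69550 ≈ 5.0000)
X = -3654
(X + 42698)/(a + 24763) = (-3654 + 42698)/(347749/69550 + 24763) = 39044/(1722614399/69550) = 39044*(69550/1722614399) = 2715510200/1722614399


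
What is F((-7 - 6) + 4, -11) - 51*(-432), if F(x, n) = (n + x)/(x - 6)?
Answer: 66100/3 ≈ 22033.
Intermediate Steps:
F(x, n) = (n + x)/(-6 + x)
F((-7 - 6) + 4, -11) - 51*(-432) = (-11 + ((-7 - 6) + 4))/(-6 + ((-7 - 6) + 4)) - 51*(-432) = (-11 + (-13 + 4))/(-6 + (-13 + 4)) + 22032 = (-11 - 9)/(-6 - 9) + 22032 = -20/(-15) + 22032 = -1/15*(-20) + 22032 = 4/3 + 22032 = 66100/3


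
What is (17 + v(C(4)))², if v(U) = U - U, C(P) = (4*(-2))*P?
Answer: 289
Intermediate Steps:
C(P) = -8*P
v(U) = 0
(17 + v(C(4)))² = (17 + 0)² = 17² = 289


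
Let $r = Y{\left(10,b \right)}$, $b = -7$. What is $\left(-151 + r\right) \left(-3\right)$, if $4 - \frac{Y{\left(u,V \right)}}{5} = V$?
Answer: $288$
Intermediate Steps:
$Y{\left(u,V \right)} = 20 - 5 V$
$r = 55$ ($r = 20 - -35 = 20 + 35 = 55$)
$\left(-151 + r\right) \left(-3\right) = \left(-151 + 55\right) \left(-3\right) = \left(-96\right) \left(-3\right) = 288$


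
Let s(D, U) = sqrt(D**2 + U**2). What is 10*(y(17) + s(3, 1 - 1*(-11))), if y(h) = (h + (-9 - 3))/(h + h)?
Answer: 25/17 + 30*sqrt(17) ≈ 125.16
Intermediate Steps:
y(h) = (-12 + h)/(2*h) (y(h) = (h - 12)/((2*h)) = (-12 + h)*(1/(2*h)) = (-12 + h)/(2*h))
10*(y(17) + s(3, 1 - 1*(-11))) = 10*((1/2)*(-12 + 17)/17 + sqrt(3**2 + (1 - 1*(-11))**2)) = 10*((1/2)*(1/17)*5 + sqrt(9 + (1 + 11)**2)) = 10*(5/34 + sqrt(9 + 12**2)) = 10*(5/34 + sqrt(9 + 144)) = 10*(5/34 + sqrt(153)) = 10*(5/34 + 3*sqrt(17)) = 25/17 + 30*sqrt(17)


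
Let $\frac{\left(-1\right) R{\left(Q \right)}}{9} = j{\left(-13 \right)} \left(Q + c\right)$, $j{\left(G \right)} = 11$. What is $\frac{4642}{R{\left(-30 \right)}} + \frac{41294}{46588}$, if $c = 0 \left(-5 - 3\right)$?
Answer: $\frac{7702379}{3144690} \approx 2.4493$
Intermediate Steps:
$c = 0$ ($c = 0 \left(-8\right) = 0$)
$R{\left(Q \right)} = - 99 Q$ ($R{\left(Q \right)} = - 9 \cdot 11 \left(Q + 0\right) = - 9 \cdot 11 Q = - 99 Q$)
$\frac{4642}{R{\left(-30 \right)}} + \frac{41294}{46588} = \frac{4642}{\left(-99\right) \left(-30\right)} + \frac{41294}{46588} = \frac{4642}{2970} + 41294 \cdot \frac{1}{46588} = 4642 \cdot \frac{1}{2970} + \frac{20647}{23294} = \frac{211}{135} + \frac{20647}{23294} = \frac{7702379}{3144690}$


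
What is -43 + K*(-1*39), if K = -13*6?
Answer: 2999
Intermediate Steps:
K = -78
-43 + K*(-1*39) = -43 - (-78)*39 = -43 - 78*(-39) = -43 + 3042 = 2999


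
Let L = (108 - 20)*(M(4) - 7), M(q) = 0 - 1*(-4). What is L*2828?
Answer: -746592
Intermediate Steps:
M(q) = 4 (M(q) = 0 + 4 = 4)
L = -264 (L = (108 - 20)*(4 - 7) = 88*(-3) = -264)
L*2828 = -264*2828 = -746592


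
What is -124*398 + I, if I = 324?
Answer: -49028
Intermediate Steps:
-124*398 + I = -124*398 + 324 = -49352 + 324 = -49028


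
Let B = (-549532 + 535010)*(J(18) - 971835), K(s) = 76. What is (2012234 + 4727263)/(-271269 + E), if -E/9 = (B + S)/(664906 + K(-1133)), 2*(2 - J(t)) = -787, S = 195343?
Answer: -248980233003/17075331112 ≈ -14.581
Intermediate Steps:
J(t) = 791/2 (J(t) = 2 - 1/2*(-787) = 2 + 787/2 = 791/2)
B = 14107244419 (B = (-549532 + 535010)*(791/2 - 971835) = -14522*(-1942879/2) = 14107244419)
E = -63483478929/332491 (E = -9*(14107244419 + 195343)/(664906 + 76) = -126966957858/664982 = -9*7053719881/332491 = -63483478929/332491 ≈ -1.9093e+5)
(2012234 + 4727263)/(-271269 + E) = (2012234 + 4727263)/(-271269 - 63483478929/332491) = 6739497/(-153677980008/332491) = 6739497*(-332491/153677980008) = -248980233003/17075331112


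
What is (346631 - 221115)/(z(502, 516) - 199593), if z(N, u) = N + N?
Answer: -125516/198589 ≈ -0.63204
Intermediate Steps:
z(N, u) = 2*N
(346631 - 221115)/(z(502, 516) - 199593) = (346631 - 221115)/(2*502 - 199593) = 125516/(1004 - 199593) = 125516/(-198589) = 125516*(-1/198589) = -125516/198589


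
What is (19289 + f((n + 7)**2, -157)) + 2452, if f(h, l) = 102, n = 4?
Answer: 21843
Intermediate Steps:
(19289 + f((n + 7)**2, -157)) + 2452 = (19289 + 102) + 2452 = 19391 + 2452 = 21843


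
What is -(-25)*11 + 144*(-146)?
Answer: -20749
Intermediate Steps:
-(-25)*11 + 144*(-146) = -1*(-275) - 21024 = 275 - 21024 = -20749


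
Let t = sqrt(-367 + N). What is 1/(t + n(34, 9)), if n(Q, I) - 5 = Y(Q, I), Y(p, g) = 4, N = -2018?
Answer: 1/274 - I*sqrt(265)/822 ≈ 0.0036496 - 0.019804*I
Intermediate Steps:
n(Q, I) = 9 (n(Q, I) = 5 + 4 = 9)
t = 3*I*sqrt(265) (t = sqrt(-367 - 2018) = sqrt(-2385) = 3*I*sqrt(265) ≈ 48.836*I)
1/(t + n(34, 9)) = 1/(3*I*sqrt(265) + 9) = 1/(9 + 3*I*sqrt(265))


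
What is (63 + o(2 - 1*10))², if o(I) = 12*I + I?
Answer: 1681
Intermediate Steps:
o(I) = 13*I
(63 + o(2 - 1*10))² = (63 + 13*(2 - 1*10))² = (63 + 13*(2 - 10))² = (63 + 13*(-8))² = (63 - 104)² = (-41)² = 1681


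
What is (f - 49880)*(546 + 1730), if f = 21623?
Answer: -64312932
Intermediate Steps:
(f - 49880)*(546 + 1730) = (21623 - 49880)*(546 + 1730) = -28257*2276 = -64312932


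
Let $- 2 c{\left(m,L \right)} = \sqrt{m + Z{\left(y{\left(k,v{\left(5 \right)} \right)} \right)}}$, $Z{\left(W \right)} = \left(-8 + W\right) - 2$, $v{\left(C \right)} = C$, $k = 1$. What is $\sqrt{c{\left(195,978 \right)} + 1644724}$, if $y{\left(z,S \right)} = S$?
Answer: $\frac{\sqrt{6578896 - 2 \sqrt{190}}}{2} \approx 1282.5$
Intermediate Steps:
$Z{\left(W \right)} = -10 + W$
$c{\left(m,L \right)} = - \frac{\sqrt{-5 + m}}{2}$ ($c{\left(m,L \right)} = - \frac{\sqrt{m + \left(-10 + 5\right)}}{2} = - \frac{\sqrt{m - 5}}{2} = - \frac{\sqrt{-5 + m}}{2}$)
$\sqrt{c{\left(195,978 \right)} + 1644724} = \sqrt{- \frac{\sqrt{-5 + 195}}{2} + 1644724} = \sqrt{- \frac{\sqrt{190}}{2} + 1644724} = \sqrt{1644724 - \frac{\sqrt{190}}{2}}$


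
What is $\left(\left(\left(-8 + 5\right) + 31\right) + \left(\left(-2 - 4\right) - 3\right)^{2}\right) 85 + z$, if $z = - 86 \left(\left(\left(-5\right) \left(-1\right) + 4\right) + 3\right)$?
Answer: $8233$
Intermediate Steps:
$z = -1032$ ($z = - 86 \left(\left(5 + 4\right) + 3\right) = - 86 \left(9 + 3\right) = \left(-86\right) 12 = -1032$)
$\left(\left(\left(-8 + 5\right) + 31\right) + \left(\left(-2 - 4\right) - 3\right)^{2}\right) 85 + z = \left(\left(\left(-8 + 5\right) + 31\right) + \left(\left(-2 - 4\right) - 3\right)^{2}\right) 85 - 1032 = \left(\left(-3 + 31\right) + \left(-6 - 3\right)^{2}\right) 85 - 1032 = \left(28 + \left(-9\right)^{2}\right) 85 - 1032 = \left(28 + 81\right) 85 - 1032 = 109 \cdot 85 - 1032 = 9265 - 1032 = 8233$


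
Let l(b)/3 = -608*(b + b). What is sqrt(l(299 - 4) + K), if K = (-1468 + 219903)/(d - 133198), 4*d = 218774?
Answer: I*sqrt(26529377747850790)/157009 ≈ 1037.4*I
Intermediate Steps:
d = 109387/2 (d = (1/4)*218774 = 109387/2 ≈ 54694.)
K = -436870/157009 (K = (-1468 + 219903)/(109387/2 - 133198) = 218435/(-157009/2) = 218435*(-2/157009) = -436870/157009 ≈ -2.7825)
l(b) = -3648*b (l(b) = 3*(-608*(b + b)) = 3*(-1216*b) = -3648*b)
sqrt(l(299 - 4) + K) = sqrt(-3648*(299 - 4) - 436870/157009) = sqrt(-3648*295 - 436870/157009) = sqrt(-1076160 - 436870/157009) = sqrt(-168967242310/157009) = I*sqrt(26529377747850790)/157009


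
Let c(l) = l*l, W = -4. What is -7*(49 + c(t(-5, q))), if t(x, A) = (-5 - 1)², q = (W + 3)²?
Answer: -9415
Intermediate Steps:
q = 1 (q = (-4 + 3)² = (-1)² = 1)
t(x, A) = 36 (t(x, A) = (-6)² = 36)
c(l) = l²
-7*(49 + c(t(-5, q))) = -7*(49 + 36²) = -7*(49 + 1296) = -7*1345 = -9415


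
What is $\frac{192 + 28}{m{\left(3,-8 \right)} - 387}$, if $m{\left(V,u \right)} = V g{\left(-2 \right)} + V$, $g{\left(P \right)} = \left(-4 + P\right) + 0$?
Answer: $- \frac{110}{201} \approx -0.54726$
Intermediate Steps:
$g{\left(P \right)} = -4 + P$
$m{\left(V,u \right)} = - 5 V$ ($m{\left(V,u \right)} = V \left(-4 - 2\right) + V = V \left(-6\right) + V = - 6 V + V = - 5 V$)
$\frac{192 + 28}{m{\left(3,-8 \right)} - 387} = \frac{192 + 28}{\left(-5\right) 3 - 387} = \frac{220}{-15 - 387} = \frac{220}{-402} = 220 \left(- \frac{1}{402}\right) = - \frac{110}{201}$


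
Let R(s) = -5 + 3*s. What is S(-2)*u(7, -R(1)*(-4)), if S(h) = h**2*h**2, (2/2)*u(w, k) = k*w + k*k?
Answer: 128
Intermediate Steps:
u(w, k) = k**2 + k*w (u(w, k) = k*w + k*k = k*w + k**2 = k**2 + k*w)
S(h) = h**4
S(-2)*u(7, -R(1)*(-4)) = (-2)**4*((-(-5 + 3*1)*(-4))*(-(-5 + 3*1)*(-4) + 7)) = 16*((-(-5 + 3)*(-4))*(-(-5 + 3)*(-4) + 7)) = 16*((-1*(-2)*(-4))*(-1*(-2)*(-4) + 7)) = 16*((2*(-4))*(2*(-4) + 7)) = 16*(-8*(-8 + 7)) = 16*(-8*(-1)) = 16*8 = 128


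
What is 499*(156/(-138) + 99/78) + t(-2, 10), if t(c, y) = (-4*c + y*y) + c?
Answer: 104805/598 ≈ 175.26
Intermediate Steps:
t(c, y) = y² - 3*c (t(c, y) = (-4*c + y²) + c = (y² - 4*c) + c = y² - 3*c)
499*(156/(-138) + 99/78) + t(-2, 10) = 499*(156/(-138) + 99/78) + (10² - 3*(-2)) = 499*(156*(-1/138) + 99*(1/78)) + (100 + 6) = 499*(-26/23 + 33/26) + 106 = 499*(83/598) + 106 = 41417/598 + 106 = 104805/598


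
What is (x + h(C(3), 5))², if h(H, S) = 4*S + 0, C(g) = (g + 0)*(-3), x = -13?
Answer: 49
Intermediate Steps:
C(g) = -3*g (C(g) = g*(-3) = -3*g)
h(H, S) = 4*S
(x + h(C(3), 5))² = (-13 + 4*5)² = (-13 + 20)² = 7² = 49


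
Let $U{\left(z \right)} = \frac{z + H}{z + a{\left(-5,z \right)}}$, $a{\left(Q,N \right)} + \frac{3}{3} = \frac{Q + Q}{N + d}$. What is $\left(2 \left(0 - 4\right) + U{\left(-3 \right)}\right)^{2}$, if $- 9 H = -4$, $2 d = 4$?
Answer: $\frac{207025}{2916} \approx 70.996$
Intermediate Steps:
$d = 2$ ($d = \frac{1}{2} \cdot 4 = 2$)
$a{\left(Q,N \right)} = -1 + \frac{2 Q}{2 + N}$ ($a{\left(Q,N \right)} = -1 + \frac{Q + Q}{N + 2} = -1 + \frac{2 Q}{2 + N}$)
$H = \frac{4}{9}$ ($H = \left(- \frac{1}{9}\right) \left(-4\right) = \frac{4}{9} \approx 0.44444$)
$U{\left(z \right)} = \frac{\frac{4}{9} + z}{z + \frac{-12 - z}{2 + z}}$ ($U{\left(z \right)} = \frac{z + \frac{4}{9}}{z + \frac{-2 - z + 2 \left(-5\right)}{2 + z}} = \frac{\frac{4}{9} + z}{z + \frac{-2 - z - 10}{2 + z}} = \frac{\frac{4}{9} + z}{z + \frac{-12 - z}{2 + z}}$)
$\left(2 \left(0 - 4\right) + U{\left(-3 \right)}\right)^{2} = \left(2 \left(0 - 4\right) + \frac{\left(2 - 3\right) \left(4 + 9 \left(-3\right)\right)}{9 \left(-12 - -3 - 3 \left(2 - 3\right)\right)}\right)^{2} = \left(2 \left(-4\right) + \frac{1}{9} \frac{1}{-12 + 3 - -3} \left(-1\right) \left(4 - 27\right)\right)^{2} = \left(-8 + \frac{1}{9} \frac{1}{-12 + 3 + 3} \left(-1\right) \left(-23\right)\right)^{2} = \left(-8 + \frac{1}{9} \frac{1}{-6} \left(-1\right) \left(-23\right)\right)^{2} = \left(-8 + \frac{1}{9} \left(- \frac{1}{6}\right) \left(-1\right) \left(-23\right)\right)^{2} = \left(-8 - \frac{23}{54}\right)^{2} = \left(- \frac{455}{54}\right)^{2} = \frac{207025}{2916}$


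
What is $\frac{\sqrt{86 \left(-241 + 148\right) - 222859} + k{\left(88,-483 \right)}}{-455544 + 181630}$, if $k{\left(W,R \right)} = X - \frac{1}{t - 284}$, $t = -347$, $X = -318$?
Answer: $\frac{200657}{172839734} - \frac{i \sqrt{230857}}{273914} \approx 0.0011609 - 0.0017541 i$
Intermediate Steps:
$k{\left(W,R \right)} = - \frac{200657}{631}$ ($k{\left(W,R \right)} = -318 - \frac{1}{-347 - 284} = -318 - \frac{1}{-631} = -318 - - \frac{1}{631} = -318 + \frac{1}{631} = - \frac{200657}{631}$)
$\frac{\sqrt{86 \left(-241 + 148\right) - 222859} + k{\left(88,-483 \right)}}{-455544 + 181630} = \frac{\sqrt{86 \left(-241 + 148\right) - 222859} - \frac{200657}{631}}{-455544 + 181630} = \frac{\sqrt{86 \left(-93\right) - 222859} - \frac{200657}{631}}{-273914} = \left(\sqrt{-7998 - 222859} - \frac{200657}{631}\right) \left(- \frac{1}{273914}\right) = \left(\sqrt{-230857} - \frac{200657}{631}\right) \left(- \frac{1}{273914}\right) = \left(i \sqrt{230857} - \frac{200657}{631}\right) \left(- \frac{1}{273914}\right) = \left(- \frac{200657}{631} + i \sqrt{230857}\right) \left(- \frac{1}{273914}\right) = \frac{200657}{172839734} - \frac{i \sqrt{230857}}{273914}$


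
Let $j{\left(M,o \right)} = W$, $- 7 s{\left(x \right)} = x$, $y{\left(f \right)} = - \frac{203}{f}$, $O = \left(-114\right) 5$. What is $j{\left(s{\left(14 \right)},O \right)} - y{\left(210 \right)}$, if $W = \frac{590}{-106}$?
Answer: $- \frac{7313}{1590} \approx -4.5994$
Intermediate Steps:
$O = -570$
$s{\left(x \right)} = - \frac{x}{7}$
$W = - \frac{295}{53}$ ($W = 590 \left(- \frac{1}{106}\right) = - \frac{295}{53} \approx -5.566$)
$j{\left(M,o \right)} = - \frac{295}{53}$
$j{\left(s{\left(14 \right)},O \right)} - y{\left(210 \right)} = - \frac{295}{53} - - \frac{203}{210} = - \frac{295}{53} - \left(-203\right) \frac{1}{210} = - \frac{295}{53} - - \frac{29}{30} = - \frac{295}{53} + \frac{29}{30} = - \frac{7313}{1590}$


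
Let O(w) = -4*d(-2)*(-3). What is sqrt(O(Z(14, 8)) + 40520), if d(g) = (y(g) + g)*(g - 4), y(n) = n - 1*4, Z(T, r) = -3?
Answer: 2*sqrt(10274) ≈ 202.72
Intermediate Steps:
y(n) = -4 + n (y(n) = n - 4 = -4 + n)
d(g) = (-4 + g)*(-4 + 2*g) (d(g) = ((-4 + g) + g)*(g - 4) = (-4 + 2*g)*(-4 + g) = (-4 + g)*(-4 + 2*g))
O(w) = 576 (O(w) = -4*(16 - 12*(-2) + 2*(-2)**2)*(-3) = -4*(16 + 24 + 2*4)*(-3) = -4*(16 + 24 + 8)*(-3) = -4*48*(-3) = -192*(-3) = 576)
sqrt(O(Z(14, 8)) + 40520) = sqrt(576 + 40520) = sqrt(41096) = 2*sqrt(10274)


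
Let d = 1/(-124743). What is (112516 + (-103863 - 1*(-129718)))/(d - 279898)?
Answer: -17260813653/34915316215 ≈ -0.49436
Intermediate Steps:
d = -1/124743 ≈ -8.0165e-6
(112516 + (-103863 - 1*(-129718)))/(d - 279898) = (112516 + (-103863 - 1*(-129718)))/(-1/124743 - 279898) = (112516 + (-103863 + 129718))/(-34915316215/124743) = (112516 + 25855)*(-124743/34915316215) = 138371*(-124743/34915316215) = -17260813653/34915316215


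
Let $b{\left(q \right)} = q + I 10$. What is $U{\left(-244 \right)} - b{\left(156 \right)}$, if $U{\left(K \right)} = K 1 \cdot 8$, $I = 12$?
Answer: $-2228$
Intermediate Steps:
$U{\left(K \right)} = 8 K$ ($U{\left(K \right)} = K 8 = 8 K$)
$b{\left(q \right)} = 120 + q$ ($b{\left(q \right)} = q + 12 \cdot 10 = q + 120 = 120 + q$)
$U{\left(-244 \right)} - b{\left(156 \right)} = 8 \left(-244\right) - \left(120 + 156\right) = -1952 - 276 = -2228$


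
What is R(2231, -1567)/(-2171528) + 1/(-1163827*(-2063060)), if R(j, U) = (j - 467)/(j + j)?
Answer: -66178649503996/363509121143679162505 ≈ -1.8205e-7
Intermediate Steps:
R(j, U) = (-467 + j)/(2*j) (R(j, U) = (-467 + j)/((2*j)) = (-467 + j)*(1/(2*j)) = (-467 + j)/(2*j))
R(2231, -1567)/(-2171528) + 1/(-1163827*(-2063060)) = ((½)*(-467 + 2231)/2231)/(-2171528) + 1/(-1163827*(-2063060)) = ((½)*(1/2231)*1764)*(-1/2171528) - 1/1163827*(-1/2063060) = (882/2231)*(-1/2171528) + 1/2401044930620 = -441/2422339484 + 1/2401044930620 = -66178649503996/363509121143679162505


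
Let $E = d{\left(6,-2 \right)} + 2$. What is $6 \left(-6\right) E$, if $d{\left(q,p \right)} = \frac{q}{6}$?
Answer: $-108$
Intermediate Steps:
$d{\left(q,p \right)} = \frac{q}{6}$ ($d{\left(q,p \right)} = q \frac{1}{6} = \frac{q}{6}$)
$E = 3$ ($E = \frac{1}{6} \cdot 6 + 2 = 1 + 2 = 3$)
$6 \left(-6\right) E = 6 \left(-6\right) 3 = \left(-36\right) 3 = -108$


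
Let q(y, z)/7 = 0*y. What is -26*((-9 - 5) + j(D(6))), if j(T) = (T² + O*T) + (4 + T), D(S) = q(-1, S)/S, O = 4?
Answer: 260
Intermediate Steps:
q(y, z) = 0 (q(y, z) = 7*(0*y) = 7*0 = 0)
D(S) = 0 (D(S) = 0/S = 0)
j(T) = 4 + T² + 5*T (j(T) = (T² + 4*T) + (4 + T) = 4 + T² + 5*T)
-26*((-9 - 5) + j(D(6))) = -26*((-9 - 5) + (4 + 0² + 5*0)) = -26*(-14 + (4 + 0 + 0)) = -26*(-14 + 4) = -26*(-10) = 260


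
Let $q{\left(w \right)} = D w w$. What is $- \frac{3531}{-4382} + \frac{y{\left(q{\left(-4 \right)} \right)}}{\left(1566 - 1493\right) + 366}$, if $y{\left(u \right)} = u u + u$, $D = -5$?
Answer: $\frac{29244349}{1923698} \approx 15.202$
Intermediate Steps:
$q{\left(w \right)} = - 5 w^{2}$ ($q{\left(w \right)} = - 5 w w = - 5 w^{2}$)
$y{\left(u \right)} = u + u^{2}$ ($y{\left(u \right)} = u^{2} + u = u + u^{2}$)
$- \frac{3531}{-4382} + \frac{y{\left(q{\left(-4 \right)} \right)}}{\left(1566 - 1493\right) + 366} = - \frac{3531}{-4382} + \frac{- 5 \left(-4\right)^{2} \left(1 - 5 \left(-4\right)^{2}\right)}{\left(1566 - 1493\right) + 366} = \left(-3531\right) \left(- \frac{1}{4382}\right) + \frac{\left(-5\right) 16 \left(1 - 80\right)}{73 + 366} = \frac{3531}{4382} + \frac{\left(-80\right) \left(1 - 80\right)}{439} = \frac{3531}{4382} + \left(-80\right) \left(-79\right) \frac{1}{439} = \frac{3531}{4382} + 6320 \cdot \frac{1}{439} = \frac{3531}{4382} + \frac{6320}{439} = \frac{29244349}{1923698}$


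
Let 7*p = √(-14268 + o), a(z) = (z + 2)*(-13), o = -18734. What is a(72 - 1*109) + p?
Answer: 455 + I*√33002/7 ≈ 455.0 + 25.952*I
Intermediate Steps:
a(z) = -26 - 13*z (a(z) = (2 + z)*(-13) = -26 - 13*z)
p = I*√33002/7 (p = √(-14268 - 18734)/7 = √(-33002)/7 = (I*√33002)/7 = I*√33002/7 ≈ 25.952*I)
a(72 - 1*109) + p = (-26 - 13*(72 - 1*109)) + I*√33002/7 = (-26 - 13*(72 - 109)) + I*√33002/7 = (-26 - 13*(-37)) + I*√33002/7 = (-26 + 481) + I*√33002/7 = 455 + I*√33002/7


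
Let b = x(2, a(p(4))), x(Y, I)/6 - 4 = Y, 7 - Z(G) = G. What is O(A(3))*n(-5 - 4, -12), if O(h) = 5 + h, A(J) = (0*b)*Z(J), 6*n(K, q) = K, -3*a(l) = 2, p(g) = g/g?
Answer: -15/2 ≈ -7.5000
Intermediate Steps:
p(g) = 1
a(l) = -⅔ (a(l) = -⅓*2 = -⅔)
Z(G) = 7 - G
x(Y, I) = 24 + 6*Y
b = 36 (b = 24 + 6*2 = 24 + 12 = 36)
n(K, q) = K/6
A(J) = 0 (A(J) = (0*36)*(7 - J) = 0*(7 - J) = 0)
O(A(3))*n(-5 - 4, -12) = (5 + 0)*((-5 - 4)/6) = 5*((⅙)*(-9)) = 5*(-3/2) = -15/2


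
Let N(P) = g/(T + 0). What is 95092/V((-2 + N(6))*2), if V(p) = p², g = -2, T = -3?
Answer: 213957/16 ≈ 13372.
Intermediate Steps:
N(P) = ⅔ (N(P) = -2/(-3 + 0) = -2/(-3) = -2*(-⅓) = ⅔)
95092/V((-2 + N(6))*2) = 95092/(((-2 + ⅔)*2)²) = 95092/((-4/3*2)²) = 95092/((-8/3)²) = 95092/(64/9) = 95092*(9/64) = 213957/16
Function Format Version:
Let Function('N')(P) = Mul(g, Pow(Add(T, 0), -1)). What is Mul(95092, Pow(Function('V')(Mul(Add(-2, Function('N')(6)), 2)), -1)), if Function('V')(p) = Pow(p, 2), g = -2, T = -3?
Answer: Rational(213957, 16) ≈ 13372.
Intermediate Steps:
Function('N')(P) = Rational(2, 3) (Function('N')(P) = Mul(-2, Pow(Add(-3, 0), -1)) = Mul(-2, Pow(-3, -1)) = Mul(-2, Rational(-1, 3)) = Rational(2, 3))
Mul(95092, Pow(Function('V')(Mul(Add(-2, Function('N')(6)), 2)), -1)) = Mul(95092, Pow(Pow(Mul(Add(-2, Rational(2, 3)), 2), 2), -1)) = Mul(95092, Pow(Pow(Mul(Rational(-4, 3), 2), 2), -1)) = Mul(95092, Pow(Pow(Rational(-8, 3), 2), -1)) = Mul(95092, Pow(Rational(64, 9), -1)) = Mul(95092, Rational(9, 64)) = Rational(213957, 16)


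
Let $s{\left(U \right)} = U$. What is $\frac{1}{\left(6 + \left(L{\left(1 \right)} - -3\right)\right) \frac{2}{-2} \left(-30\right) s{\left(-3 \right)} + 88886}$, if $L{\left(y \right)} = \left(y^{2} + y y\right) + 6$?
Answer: $\frac{1}{87356} \approx 1.1447 \cdot 10^{-5}$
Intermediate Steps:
$L{\left(y \right)} = 6 + 2 y^{2}$ ($L{\left(y \right)} = \left(y^{2} + y^{2}\right) + 6 = 2 y^{2} + 6 = 6 + 2 y^{2}$)
$\frac{1}{\left(6 + \left(L{\left(1 \right)} - -3\right)\right) \frac{2}{-2} \left(-30\right) s{\left(-3 \right)} + 88886} = \frac{1}{\left(6 + \left(\left(6 + 2 \cdot 1^{2}\right) - -3\right)\right) \frac{2}{-2} \left(-30\right) \left(-3\right) + 88886} = \frac{1}{\left(6 + \left(\left(6 + 2 \cdot 1\right) + 3\right)\right) 2 \left(- \frac{1}{2}\right) \left(-30\right) \left(-3\right) + 88886} = \frac{1}{\left(6 + \left(\left(6 + 2\right) + 3\right)\right) \left(-1\right) \left(-30\right) \left(-3\right) + 88886} = \frac{1}{\left(6 + \left(8 + 3\right)\right) \left(-1\right) \left(-30\right) \left(-3\right) + 88886} = \frac{1}{\left(6 + 11\right) \left(-1\right) \left(-30\right) \left(-3\right) + 88886} = \frac{1}{17 \left(-1\right) \left(-30\right) \left(-3\right) + 88886} = \frac{1}{\left(-17\right) \left(-30\right) \left(-3\right) + 88886} = \frac{1}{510 \left(-3\right) + 88886} = \frac{1}{-1530 + 88886} = \frac{1}{87356}$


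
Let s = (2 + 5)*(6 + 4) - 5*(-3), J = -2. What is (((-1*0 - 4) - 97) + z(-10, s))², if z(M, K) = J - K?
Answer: 35344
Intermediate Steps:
s = 85 (s = 7*10 + 15 = 70 + 15 = 85)
z(M, K) = -2 - K
(((-1*0 - 4) - 97) + z(-10, s))² = (((-1*0 - 4) - 97) + (-2 - 1*85))² = (((0 - 4) - 97) + (-2 - 85))² = ((-4 - 97) - 87)² = (-101 - 87)² = (-188)² = 35344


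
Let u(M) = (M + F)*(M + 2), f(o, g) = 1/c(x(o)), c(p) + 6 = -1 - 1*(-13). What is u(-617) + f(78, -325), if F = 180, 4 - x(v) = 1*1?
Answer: 1612531/6 ≈ 2.6876e+5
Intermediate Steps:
x(v) = 3 (x(v) = 4 - 1 = 3)
c(p) = 6 (c(p) = -6 + (-1 - 1*(-13)) = -6 + (-1 + 13) = -6 + 12 = 6)
f(o, g) = ⅙ (f(o, g) = 1/6 = ⅙)
u(M) = (2 + M)*(180 + M) (u(M) = (M + 180)*(M + 2) = (180 + M)*(2 + M) = (2 + M)*(180 + M))
u(-617) + f(78, -325) = (360 + (-617)² + 182*(-617)) + ⅙ = (360 + 380689 - 112294) + ⅙ = 268755 + ⅙ = 1612531/6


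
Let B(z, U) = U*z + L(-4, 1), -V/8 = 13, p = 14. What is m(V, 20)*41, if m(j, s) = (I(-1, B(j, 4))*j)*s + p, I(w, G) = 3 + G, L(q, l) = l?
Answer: 35135934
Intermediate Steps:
V = -104 (V = -8*13 = -104)
B(z, U) = 1 + U*z (B(z, U) = U*z + 1 = 1 + U*z)
m(j, s) = 14 + j*s*(4 + 4*j) (m(j, s) = ((3 + (1 + 4*j))*j)*s + 14 = ((4 + 4*j)*j)*s + 14 = (j*(4 + 4*j))*s + 14 = j*s*(4 + 4*j) + 14 = 14 + j*s*(4 + 4*j))
m(V, 20)*41 = (14 + 4*(-104)*20*(1 - 104))*41 = (14 + 4*(-104)*20*(-103))*41 = (14 + 856960)*41 = 856974*41 = 35135934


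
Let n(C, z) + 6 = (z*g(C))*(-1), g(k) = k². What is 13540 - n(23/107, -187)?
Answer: 154989231/11449 ≈ 13537.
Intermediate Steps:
n(C, z) = -6 - z*C² (n(C, z) = -6 + (z*C²)*(-1) = -6 - z*C²)
13540 - n(23/107, -187) = 13540 - (-6 - 1*(-187)*(23/107)²) = 13540 - (-6 - 1*(-187)*529/11449) = 13540 - (-6 + 98923/11449) = 13540 - 1*30229/11449 = 13540 - 30229/11449 = 154989231/11449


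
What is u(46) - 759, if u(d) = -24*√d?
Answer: -759 - 24*√46 ≈ -921.78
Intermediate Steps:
u(46) - 759 = -24*√46 - 759 = -759 - 24*√46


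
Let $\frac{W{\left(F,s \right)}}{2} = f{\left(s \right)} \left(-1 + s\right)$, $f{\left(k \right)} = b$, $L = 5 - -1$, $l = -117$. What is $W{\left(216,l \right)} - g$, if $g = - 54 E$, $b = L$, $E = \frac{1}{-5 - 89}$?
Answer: $- \frac{66579}{47} \approx -1416.6$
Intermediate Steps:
$E = - \frac{1}{94}$ ($E = \frac{1}{-94} = - \frac{1}{94} \approx -0.010638$)
$L = 6$ ($L = 5 + 1 = 6$)
$b = 6$
$f{\left(k \right)} = 6$
$W{\left(F,s \right)} = -12 + 12 s$ ($W{\left(F,s \right)} = 2 \cdot 6 \left(-1 + s\right) = 2 \left(-6 + 6 s\right) = -12 + 12 s$)
$g = \frac{27}{47}$ ($g = \left(-54\right) \left(- \frac{1}{94}\right) = \frac{27}{47} \approx 0.57447$)
$W{\left(216,l \right)} - g = \left(-12 + 12 \left(-117\right)\right) - \frac{27}{47} = \left(-12 - 1404\right) - \frac{27}{47} = -1416 - \frac{27}{47} = - \frac{66579}{47}$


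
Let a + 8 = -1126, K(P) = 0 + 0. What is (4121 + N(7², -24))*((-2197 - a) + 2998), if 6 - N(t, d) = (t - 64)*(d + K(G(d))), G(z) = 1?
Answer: 7289145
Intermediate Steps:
K(P) = 0
N(t, d) = 6 - d*(-64 + t) (N(t, d) = 6 - (t - 64)*(d + 0) = 6 - (-64 + t)*d = 6 - d*(-64 + t))
a = -1134 (a = -8 - 1126 = -1134)
(4121 + N(7², -24))*((-2197 - a) + 2998) = (4121 + (6 + 64*(-24) - 1*(-24)*7²))*((-2197 - 1*(-1134)) + 2998) = (4121 + (6 - 1536 - 1*(-24)*49))*((-2197 + 1134) + 2998) = (4121 + (6 - 1536 + 1176))*(-1063 + 2998) = (4121 - 354)*1935 = 3767*1935 = 7289145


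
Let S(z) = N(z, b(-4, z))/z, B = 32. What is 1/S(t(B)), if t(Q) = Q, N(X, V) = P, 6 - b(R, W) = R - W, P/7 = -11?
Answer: -32/77 ≈ -0.41558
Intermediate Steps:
P = -77 (P = 7*(-11) = -77)
b(R, W) = 6 + W - R (b(R, W) = 6 - (R - W) = 6 + (W - R) = 6 + W - R)
N(X, V) = -77
S(z) = -77/z
1/S(t(B)) = 1/(-77/32) = -32/77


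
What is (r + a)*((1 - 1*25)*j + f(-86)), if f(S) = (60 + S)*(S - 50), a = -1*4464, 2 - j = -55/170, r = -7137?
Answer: -686361564/17 ≈ -4.0374e+7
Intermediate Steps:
j = 79/34 (j = 2 - (-55)/170 = 2 - 1*(-11/34) = 2 + 11/34 = 79/34 ≈ 2.3235)
a = -4464
f(S) = (-50 + S)*(60 + S) (f(S) = (60 + S)*(-50 + S) = (-50 + S)*(60 + S))
(r + a)*((1 - 1*25)*j + f(-86)) = (-7137 - 4464)*((1 - 1*25)*(79/34) + (-3000 + (-86)² + 10*(-86))) = -11601*((1 - 25)*(79/34) + (-3000 + 7396 - 860)) = -11601*(-24*79/34 + 3536) = -11601*(-948/17 + 3536) = -11601*59164/17 = -686361564/17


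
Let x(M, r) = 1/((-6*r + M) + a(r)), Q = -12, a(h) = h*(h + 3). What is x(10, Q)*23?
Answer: 23/190 ≈ 0.12105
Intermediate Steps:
a(h) = h*(3 + h)
x(M, r) = 1/(M - 6*r + r*(3 + r)) (x(M, r) = 1/((-6*r + M) + r*(3 + r)) = 1/((M - 6*r) + r*(3 + r)) = 1/(M - 6*r + r*(3 + r)))
x(10, Q)*23 = 23/(10 + (-12)**2 - 3*(-12)) = 23/(10 + 144 + 36) = 23/190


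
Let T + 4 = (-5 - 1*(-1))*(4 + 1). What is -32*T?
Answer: 768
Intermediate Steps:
T = -24 (T = -4 + (-5 - 1*(-1))*(4 + 1) = -4 + (-5 + 1)*5 = -4 - 4*5 = -4 - 20 = -24)
-32*T = -32*(-24) = 768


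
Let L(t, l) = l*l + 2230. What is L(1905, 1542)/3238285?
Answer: 103478/140795 ≈ 0.73495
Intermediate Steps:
L(t, l) = 2230 + l**2 (L(t, l) = l**2 + 2230 = 2230 + l**2)
L(1905, 1542)/3238285 = (2230 + 1542**2)/3238285 = (2230 + 2377764)*(1/3238285) = 2379994*(1/3238285) = 103478/140795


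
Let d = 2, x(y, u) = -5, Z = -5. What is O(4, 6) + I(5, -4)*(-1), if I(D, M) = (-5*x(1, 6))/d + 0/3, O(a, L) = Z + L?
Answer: -23/2 ≈ -11.500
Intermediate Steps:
O(a, L) = -5 + L
I(D, M) = 25/2 (I(D, M) = -5*(-5)/2 + 0/3 = 25*(½) + 0*(⅓) = 25/2 + 0 = 25/2)
O(4, 6) + I(5, -4)*(-1) = (-5 + 6) + (25/2)*(-1) = 1 - 25/2 = -23/2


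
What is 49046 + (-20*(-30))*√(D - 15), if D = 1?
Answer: 49046 + 600*I*√14 ≈ 49046.0 + 2245.0*I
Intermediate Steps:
49046 + (-20*(-30))*√(D - 15) = 49046 + (-20*(-30))*√(1 - 15) = 49046 + 600*√(-14) = 49046 + 600*(I*√14) = 49046 + 600*I*√14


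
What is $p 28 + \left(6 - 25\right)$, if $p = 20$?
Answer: $541$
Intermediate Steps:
$p 28 + \left(6 - 25\right) = 20 \cdot 28 + \left(6 - 25\right) = 560 - 19 = 541$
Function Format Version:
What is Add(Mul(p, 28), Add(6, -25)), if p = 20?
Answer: 541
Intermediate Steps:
Add(Mul(p, 28), Add(6, -25)) = Add(Mul(20, 28), Add(6, -25)) = Add(560, -19) = 541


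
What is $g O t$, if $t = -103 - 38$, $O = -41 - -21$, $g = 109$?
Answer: $307380$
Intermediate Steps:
$O = -20$ ($O = -41 + 21 = -20$)
$t = -141$
$g O t = 109 \left(-20\right) \left(-141\right) = \left(-2180\right) \left(-141\right) = 307380$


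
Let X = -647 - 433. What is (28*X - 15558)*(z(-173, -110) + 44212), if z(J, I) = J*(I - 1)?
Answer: -2904280170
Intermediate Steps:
X = -1080
z(J, I) = J*(-1 + I)
(28*X - 15558)*(z(-173, -110) + 44212) = (28*(-1080) - 15558)*(-173*(-1 - 110) + 44212) = (-30240 - 15558)*(-173*(-111) + 44212) = -45798*(19203 + 44212) = -45798*63415 = -2904280170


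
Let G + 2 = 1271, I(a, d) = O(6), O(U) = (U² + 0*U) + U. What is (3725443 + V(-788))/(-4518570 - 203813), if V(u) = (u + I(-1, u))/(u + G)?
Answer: -77910319/98759401 ≈ -0.78889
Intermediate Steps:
O(U) = U + U² (O(U) = (U² + 0) + U = U² + U = U + U²)
I(a, d) = 42 (I(a, d) = 6*(1 + 6) = 6*7 = 42)
G = 1269 (G = -2 + 1271 = 1269)
V(u) = (42 + u)/(1269 + u) (V(u) = (u + 42)/(u + 1269) = (42 + u)/(1269 + u))
(3725443 + V(-788))/(-4518570 - 203813) = (3725443 + (42 - 788)/(1269 - 788))/(-4518570 - 203813) = (3725443 - 746/481)/(-4722383) = (3725443 + (1/481)*(-746))*(-1/4722383) = (3725443 - 746/481)*(-1/4722383) = (1791937337/481)*(-1/4722383) = -77910319/98759401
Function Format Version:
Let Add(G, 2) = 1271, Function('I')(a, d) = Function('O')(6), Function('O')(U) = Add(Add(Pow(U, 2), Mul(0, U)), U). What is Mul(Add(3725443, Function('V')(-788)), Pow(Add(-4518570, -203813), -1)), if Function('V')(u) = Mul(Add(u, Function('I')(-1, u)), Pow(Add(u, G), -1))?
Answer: Rational(-77910319, 98759401) ≈ -0.78889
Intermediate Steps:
Function('O')(U) = Add(U, Pow(U, 2)) (Function('O')(U) = Add(Add(Pow(U, 2), 0), U) = Add(Pow(U, 2), U) = Add(U, Pow(U, 2)))
Function('I')(a, d) = 42 (Function('I')(a, d) = Mul(6, Add(1, 6)) = Mul(6, 7) = 42)
G = 1269 (G = Add(-2, 1271) = 1269)
Function('V')(u) = Mul(Pow(Add(1269, u), -1), Add(42, u)) (Function('V')(u) = Mul(Add(u, 42), Pow(Add(u, 1269), -1)) = Mul(Add(42, u), Pow(Add(1269, u), -1)) = Mul(Pow(Add(1269, u), -1), Add(42, u)))
Mul(Add(3725443, Function('V')(-788)), Pow(Add(-4518570, -203813), -1)) = Mul(Add(3725443, Mul(Pow(Add(1269, -788), -1), Add(42, -788))), Pow(Add(-4518570, -203813), -1)) = Mul(Add(3725443, Mul(Pow(481, -1), -746)), Pow(-4722383, -1)) = Mul(Add(3725443, Mul(Rational(1, 481), -746)), Rational(-1, 4722383)) = Mul(Add(3725443, Rational(-746, 481)), Rational(-1, 4722383)) = Mul(Rational(1791937337, 481), Rational(-1, 4722383)) = Rational(-77910319, 98759401)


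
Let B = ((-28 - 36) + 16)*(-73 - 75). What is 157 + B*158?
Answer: 1122589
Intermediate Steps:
B = 7104 (B = (-64 + 16)*(-148) = -48*(-148) = 7104)
157 + B*158 = 157 + 7104*158 = 157 + 1122432 = 1122589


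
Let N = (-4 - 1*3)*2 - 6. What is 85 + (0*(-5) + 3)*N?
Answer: 25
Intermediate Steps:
N = -20 (N = (-4 - 3)*2 - 6 = -7*2 - 6 = -14 - 6 = -20)
85 + (0*(-5) + 3)*N = 85 + (0*(-5) + 3)*(-20) = 85 + (0 + 3)*(-20) = 85 + 3*(-20) = 85 - 60 = 25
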